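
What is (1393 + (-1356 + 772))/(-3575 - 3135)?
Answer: -809/6710 ≈ -0.12057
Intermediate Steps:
(1393 + (-1356 + 772))/(-3575 - 3135) = (1393 - 584)/(-6710) = 809*(-1/6710) = -809/6710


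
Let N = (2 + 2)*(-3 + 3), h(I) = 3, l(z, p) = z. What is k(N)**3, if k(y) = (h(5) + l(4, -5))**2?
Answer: 117649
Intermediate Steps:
N = 0 (N = 4*0 = 0)
k(y) = 49 (k(y) = (3 + 4)**2 = 7**2 = 49)
k(N)**3 = 49**3 = 117649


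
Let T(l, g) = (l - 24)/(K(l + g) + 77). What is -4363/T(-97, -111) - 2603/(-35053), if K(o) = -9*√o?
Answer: 1070582306/385583 - 157068*I*√13/121 ≈ 2776.5 - 4680.3*I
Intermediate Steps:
T(l, g) = (-24 + l)/(77 - 9*√(g + l)) (T(l, g) = (l - 24)/(-9*√(l + g) + 77) = (-24 + l)/(-9*√(g + l) + 77) = (-24 + l)/(77 - 9*√(g + l)))
-4363/T(-97, -111) - 2603/(-35053) = -4363*(-77 + 9*√(-111 - 97))/(24 - 1*(-97)) - 2603/(-35053) = -4363*(-77 + 9*√(-208))/(24 + 97) - 2603*(-1/35053) = -(-30541/11 + 157068*I*√13/121) + 2603/35053 = -4363*(-7/11 + 36*I*√13/121) + 2603/35053 = (30541/11 - 157068*I*√13/121) + 2603/35053 = 1070582306/385583 - 157068*I*√13/121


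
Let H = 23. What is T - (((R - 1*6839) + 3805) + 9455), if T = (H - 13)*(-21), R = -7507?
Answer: 876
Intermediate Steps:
T = -210 (T = (23 - 13)*(-21) = 10*(-21) = -210)
T - (((R - 1*6839) + 3805) + 9455) = -210 - (((-7507 - 1*6839) + 3805) + 9455) = -210 - (((-7507 - 6839) + 3805) + 9455) = -210 - ((-14346 + 3805) + 9455) = -210 - (-10541 + 9455) = -210 - 1*(-1086) = -210 + 1086 = 876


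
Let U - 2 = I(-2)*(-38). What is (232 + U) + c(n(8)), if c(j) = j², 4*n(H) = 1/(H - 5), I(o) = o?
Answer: 44641/144 ≈ 310.01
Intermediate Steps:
n(H) = 1/(4*(-5 + H)) (n(H) = 1/(4*(H - 5)) = 1/(4*(-5 + H)))
U = 78 (U = 2 - 2*(-38) = 2 + 76 = 78)
(232 + U) + c(n(8)) = (232 + 78) + (1/(4*(-5 + 8)))² = 310 + ((¼)/3)² = 310 + ((¼)*(⅓))² = 310 + (1/12)² = 310 + 1/144 = 44641/144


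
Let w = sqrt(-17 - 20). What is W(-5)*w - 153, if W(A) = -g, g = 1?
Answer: -153 - I*sqrt(37) ≈ -153.0 - 6.0828*I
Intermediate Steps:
w = I*sqrt(37) (w = sqrt(-37) = I*sqrt(37) ≈ 6.0828*I)
W(A) = -1 (W(A) = -1*1 = -1)
W(-5)*w - 153 = -I*sqrt(37) - 153 = -153 - I*sqrt(37)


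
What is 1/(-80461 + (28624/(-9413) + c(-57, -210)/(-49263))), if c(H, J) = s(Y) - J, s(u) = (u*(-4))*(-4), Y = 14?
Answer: -463712619/37312195226713 ≈ -1.2428e-5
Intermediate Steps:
s(u) = 16*u (s(u) = -4*u*(-4) = 16*u)
c(H, J) = 224 - J (c(H, J) = 16*14 - J = 224 - J)
1/(-80461 + (28624/(-9413) + c(-57, -210)/(-49263))) = 1/(-80461 + (28624/(-9413) + (224 - 1*(-210))/(-49263))) = 1/(-80461 + (28624*(-1/9413) + (224 + 210)*(-1/49263))) = 1/(-80461 + (-28624/9413 + 434*(-1/49263))) = 1/(-80461 + (-28624/9413 - 434/49263)) = 1/(-80461 - 1414189354/463712619) = 1/(-37312195226713/463712619) = -463712619/37312195226713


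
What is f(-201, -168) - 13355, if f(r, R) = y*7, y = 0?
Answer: -13355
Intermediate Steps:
f(r, R) = 0 (f(r, R) = 0*7 = 0)
f(-201, -168) - 13355 = 0 - 13355 = -13355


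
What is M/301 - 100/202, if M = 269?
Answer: 12119/30401 ≈ 0.39864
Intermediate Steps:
M/301 - 100/202 = 269/301 - 100/202 = 269*(1/301) - 100*1/202 = 269/301 - 50/101 = 12119/30401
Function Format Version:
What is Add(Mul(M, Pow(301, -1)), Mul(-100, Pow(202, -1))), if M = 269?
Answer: Rational(12119, 30401) ≈ 0.39864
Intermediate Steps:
Add(Mul(M, Pow(301, -1)), Mul(-100, Pow(202, -1))) = Add(Mul(269, Pow(301, -1)), Mul(-100, Pow(202, -1))) = Add(Mul(269, Rational(1, 301)), Mul(-100, Rational(1, 202))) = Add(Rational(269, 301), Rational(-50, 101)) = Rational(12119, 30401)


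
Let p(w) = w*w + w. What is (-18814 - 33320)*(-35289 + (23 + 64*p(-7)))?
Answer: 1698421452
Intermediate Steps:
p(w) = w + w**2 (p(w) = w**2 + w = w + w**2)
(-18814 - 33320)*(-35289 + (23 + 64*p(-7))) = (-18814 - 33320)*(-35289 + (23 + 64*(-7*(1 - 7)))) = -52134*(-35289 + (23 + 64*(-7*(-6)))) = -52134*(-35289 + (23 + 64*42)) = -52134*(-35289 + (23 + 2688)) = -52134*(-35289 + 2711) = -52134*(-32578) = 1698421452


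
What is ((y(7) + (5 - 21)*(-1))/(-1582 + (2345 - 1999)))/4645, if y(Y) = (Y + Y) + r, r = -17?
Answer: -13/5741220 ≈ -2.2643e-6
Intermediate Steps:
y(Y) = -17 + 2*Y (y(Y) = (Y + Y) - 17 = 2*Y - 17 = -17 + 2*Y)
((y(7) + (5 - 21)*(-1))/(-1582 + (2345 - 1999)))/4645 = (((-17 + 2*7) + (5 - 21)*(-1))/(-1582 + (2345 - 1999)))/4645 = (((-17 + 14) - 16*(-1))/(-1582 + 346))*(1/4645) = ((-3 + 16)/(-1236))*(1/4645) = (13*(-1/1236))*(1/4645) = -13/1236*1/4645 = -13/5741220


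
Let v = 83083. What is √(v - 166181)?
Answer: I*√83098 ≈ 288.27*I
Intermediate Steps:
√(v - 166181) = √(83083 - 166181) = √(-83098) = I*√83098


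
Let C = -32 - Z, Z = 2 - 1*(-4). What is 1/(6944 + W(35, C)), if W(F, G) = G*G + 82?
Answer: 1/8470 ≈ 0.00011806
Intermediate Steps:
Z = 6 (Z = 2 + 4 = 6)
C = -38 (C = -32 - 1*6 = -32 - 6 = -38)
W(F, G) = 82 + G² (W(F, G) = G² + 82 = 82 + G²)
1/(6944 + W(35, C)) = 1/(6944 + (82 + (-38)²)) = 1/(6944 + (82 + 1444)) = 1/(6944 + 1526) = 1/8470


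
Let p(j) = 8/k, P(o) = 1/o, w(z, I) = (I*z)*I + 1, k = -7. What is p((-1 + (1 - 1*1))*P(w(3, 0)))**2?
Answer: 64/49 ≈ 1.3061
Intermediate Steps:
w(z, I) = 1 + z*I**2 (w(z, I) = z*I**2 + 1 = 1 + z*I**2)
p(j) = -8/7 (p(j) = 8/(-7) = 8*(-1/7) = -8/7)
p((-1 + (1 - 1*1))*P(w(3, 0)))**2 = (-8/7)**2 = 64/49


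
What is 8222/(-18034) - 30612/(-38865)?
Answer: 38751463/116815235 ≈ 0.33173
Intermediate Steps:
8222/(-18034) - 30612/(-38865) = 8222*(-1/18034) - 30612*(-1/38865) = -4111/9017 + 10204/12955 = 38751463/116815235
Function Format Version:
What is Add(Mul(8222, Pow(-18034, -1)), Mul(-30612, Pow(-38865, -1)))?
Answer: Rational(38751463, 116815235) ≈ 0.33173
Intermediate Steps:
Add(Mul(8222, Pow(-18034, -1)), Mul(-30612, Pow(-38865, -1))) = Add(Mul(8222, Rational(-1, 18034)), Mul(-30612, Rational(-1, 38865))) = Add(Rational(-4111, 9017), Rational(10204, 12955)) = Rational(38751463, 116815235)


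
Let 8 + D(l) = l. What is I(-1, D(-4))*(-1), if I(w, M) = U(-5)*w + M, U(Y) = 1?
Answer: 13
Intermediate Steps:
D(l) = -8 + l
I(w, M) = M + w (I(w, M) = 1*w + M = w + M = M + w)
I(-1, D(-4))*(-1) = ((-8 - 4) - 1)*(-1) = (-12 - 1)*(-1) = -13*(-1) = 13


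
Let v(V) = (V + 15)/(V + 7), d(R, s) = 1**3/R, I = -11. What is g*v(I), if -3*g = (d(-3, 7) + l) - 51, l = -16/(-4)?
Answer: -142/9 ≈ -15.778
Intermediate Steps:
d(R, s) = 1/R
l = 4 (l = -16*(-1/4) = 4)
g = 142/9 (g = -((1/(-3) + 4) - 51)/3 = -((-1/3 + 4) - 51)/3 = -(11/3 - 51)/3 = -1/3*(-142/3) = 142/9 ≈ 15.778)
v(V) = (15 + V)/(7 + V)
g*v(I) = 142*((15 - 11)/(7 - 11))/9 = 142*(4/(-4))/9 = 142*(-1/4*4)/9 = (142/9)*(-1) = -142/9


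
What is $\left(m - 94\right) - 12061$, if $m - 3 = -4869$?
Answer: $-17021$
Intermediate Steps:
$m = -4866$ ($m = 3 - 4869 = -4866$)
$\left(m - 94\right) - 12061 = \left(-4866 - 94\right) - 12061 = -4960 - 12061 = -17021$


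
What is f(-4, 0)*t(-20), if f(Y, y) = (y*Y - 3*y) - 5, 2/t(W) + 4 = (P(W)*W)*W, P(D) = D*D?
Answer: -5/79998 ≈ -6.2502e-5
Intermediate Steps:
P(D) = D²
t(W) = 2/(-4 + W⁴) (t(W) = 2/(-4 + (W²*W)*W) = 2/(-4 + W³*W) = 2/(-4 + W⁴))
f(Y, y) = -5 - 3*y + Y*y (f(Y, y) = (Y*y - 3*y) - 5 = (-3*y + Y*y) - 5 = -5 - 3*y + Y*y)
f(-4, 0)*t(-20) = (-5 - 3*0 - 4*0)*(2/(-4 + (-20)⁴)) = (-5 + 0 + 0)*(2/(-4 + 160000)) = -10/159996 = -5*1/79998 = -5/79998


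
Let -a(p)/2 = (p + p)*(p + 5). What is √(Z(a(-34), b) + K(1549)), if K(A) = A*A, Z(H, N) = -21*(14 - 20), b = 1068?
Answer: √2399527 ≈ 1549.0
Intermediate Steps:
a(p) = -4*p*(5 + p) (a(p) = -2*(p + p)*(p + 5) = -2*2*p*(5 + p) = -4*p*(5 + p))
Z(H, N) = 126 (Z(H, N) = -21*(-6) = 126)
K(A) = A²
√(Z(a(-34), b) + K(1549)) = √(126 + 1549²) = √(126 + 2399401) = √2399527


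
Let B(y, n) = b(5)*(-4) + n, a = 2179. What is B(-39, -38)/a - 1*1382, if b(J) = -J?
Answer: -3011396/2179 ≈ -1382.0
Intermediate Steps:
B(y, n) = 20 + n (B(y, n) = -1*5*(-4) + n = -5*(-4) + n = 20 + n)
B(-39, -38)/a - 1*1382 = (20 - 38)/2179 - 1*1382 = -18*1/2179 - 1382 = -18/2179 - 1382 = -3011396/2179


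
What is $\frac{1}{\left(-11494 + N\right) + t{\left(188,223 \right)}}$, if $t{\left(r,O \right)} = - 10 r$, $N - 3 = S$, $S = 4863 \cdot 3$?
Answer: $\frac{1}{1218} \approx 0.00082102$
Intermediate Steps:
$S = 14589$
$N = 14592$ ($N = 3 + 14589 = 14592$)
$\frac{1}{\left(-11494 + N\right) + t{\left(188,223 \right)}} = \frac{1}{\left(-11494 + 14592\right) - 1880} = \frac{1}{3098 - 1880} = \frac{1}{1218}$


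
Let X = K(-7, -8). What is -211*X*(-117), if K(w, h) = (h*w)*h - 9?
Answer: -11281959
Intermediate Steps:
K(w, h) = -9 + w*h² (K(w, h) = w*h² - 9 = -9 + w*h²)
X = -457 (X = -9 - 7*(-8)² = -9 - 7*64 = -9 - 448 = -457)
-211*X*(-117) = -211*(-457)*(-117) = 96427*(-117) = -11281959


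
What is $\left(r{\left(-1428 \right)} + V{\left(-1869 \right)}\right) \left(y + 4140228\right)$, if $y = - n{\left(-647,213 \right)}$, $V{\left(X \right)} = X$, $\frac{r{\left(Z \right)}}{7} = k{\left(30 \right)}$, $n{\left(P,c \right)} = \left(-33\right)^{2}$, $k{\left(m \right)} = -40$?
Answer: $-8895009711$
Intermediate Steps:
$n{\left(P,c \right)} = 1089$
$r{\left(Z \right)} = -280$ ($r{\left(Z \right)} = 7 \left(-40\right) = -280$)
$y = -1089$ ($y = \left(-1\right) 1089 = -1089$)
$\left(r{\left(-1428 \right)} + V{\left(-1869 \right)}\right) \left(y + 4140228\right) = \left(-280 - 1869\right) \left(-1089 + 4140228\right) = \left(-2149\right) 4139139 = -8895009711$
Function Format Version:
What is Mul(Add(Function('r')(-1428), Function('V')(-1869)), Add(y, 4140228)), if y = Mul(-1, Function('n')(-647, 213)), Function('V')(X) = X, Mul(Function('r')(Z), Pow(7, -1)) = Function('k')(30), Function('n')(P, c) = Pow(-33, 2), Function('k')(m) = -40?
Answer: -8895009711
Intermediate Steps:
Function('n')(P, c) = 1089
Function('r')(Z) = -280 (Function('r')(Z) = Mul(7, -40) = -280)
y = -1089 (y = Mul(-1, 1089) = -1089)
Mul(Add(Function('r')(-1428), Function('V')(-1869)), Add(y, 4140228)) = Mul(Add(-280, -1869), Add(-1089, 4140228)) = Mul(-2149, 4139139) = -8895009711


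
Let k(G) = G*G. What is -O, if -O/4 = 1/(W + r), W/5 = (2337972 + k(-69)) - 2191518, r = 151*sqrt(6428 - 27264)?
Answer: 3024300/572124487261 - 1208*I*sqrt(5209)/572124487261 ≈ 5.2861e-6 - 1.5239e-7*I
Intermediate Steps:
r = 302*I*sqrt(5209) (r = 151*sqrt(-20836) = 151*(2*I*sqrt(5209)) = 302*I*sqrt(5209) ≈ 21796.0*I)
k(G) = G**2
W = 756075 (W = 5*((2337972 + (-69)**2) - 2191518) = 5*((2337972 + 4761) - 2191518) = 5*(2342733 - 2191518) = 5*151215 = 756075)
O = -4/(756075 + 302*I*sqrt(5209)) ≈ -5.2861e-6 + 1.5239e-7*I
-O = -(-3024300/572124487261 + 1208*I*sqrt(5209)/572124487261) = 3024300/572124487261 - 1208*I*sqrt(5209)/572124487261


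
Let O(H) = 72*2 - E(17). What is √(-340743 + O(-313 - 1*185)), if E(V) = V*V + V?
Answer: I*√340905 ≈ 583.87*I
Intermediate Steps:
E(V) = V + V² (E(V) = V² + V = V + V²)
O(H) = -162 (O(H) = 72*2 - 17*(1 + 17) = 144 - 17*18 = 144 - 1*306 = 144 - 306 = -162)
√(-340743 + O(-313 - 1*185)) = √(-340743 - 162) = √(-340905) = I*√340905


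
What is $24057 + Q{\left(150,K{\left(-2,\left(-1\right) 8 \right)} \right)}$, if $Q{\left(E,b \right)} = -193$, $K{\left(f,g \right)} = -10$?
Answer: $23864$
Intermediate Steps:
$24057 + Q{\left(150,K{\left(-2,\left(-1\right) 8 \right)} \right)} = 24057 - 193 = 23864$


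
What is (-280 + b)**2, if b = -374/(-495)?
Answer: 157904356/2025 ≈ 77978.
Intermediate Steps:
b = 34/45 (b = -374*(-1/495) = 34/45 ≈ 0.75556)
(-280 + b)**2 = (-280 + 34/45)**2 = (-12566/45)**2 = 157904356/2025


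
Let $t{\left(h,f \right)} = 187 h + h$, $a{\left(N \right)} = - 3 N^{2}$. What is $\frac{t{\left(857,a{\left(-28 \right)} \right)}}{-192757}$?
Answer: $- \frac{161116}{192757} \approx -0.83585$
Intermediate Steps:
$t{\left(h,f \right)} = 188 h$
$\frac{t{\left(857,a{\left(-28 \right)} \right)}}{-192757} = \frac{188 \cdot 857}{-192757} = 161116 \left(- \frac{1}{192757}\right) = - \frac{161116}{192757}$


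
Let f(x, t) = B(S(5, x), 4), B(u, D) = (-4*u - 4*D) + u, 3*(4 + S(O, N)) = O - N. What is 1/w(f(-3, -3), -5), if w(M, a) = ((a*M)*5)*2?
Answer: 1/600 ≈ 0.0016667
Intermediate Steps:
S(O, N) = -4 - N/3 + O/3 (S(O, N) = -4 + (O - N)/3 = -4 + (-N/3 + O/3) = -4 - N/3 + O/3)
B(u, D) = -4*D - 3*u (B(u, D) = (-4*D - 4*u) + u = -4*D - 3*u)
f(x, t) = -9 + x (f(x, t) = -4*4 - 3*(-4 - x/3 + (⅓)*5) = -16 - 3*(-4 - x/3 + 5/3) = -16 - 3*(-7/3 - x/3) = -16 + (7 + x) = -9 + x)
w(M, a) = 10*M*a (w(M, a) = ((M*a)*5)*2 = (5*M*a)*2 = 10*M*a)
1/w(f(-3, -3), -5) = 1/(10*(-9 - 3)*(-5)) = 1/(10*(-12)*(-5)) = 1/600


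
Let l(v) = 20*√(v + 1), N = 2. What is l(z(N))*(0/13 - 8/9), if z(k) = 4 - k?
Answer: -160*√3/9 ≈ -30.792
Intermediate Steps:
l(v) = 20*√(1 + v)
l(z(N))*(0/13 - 8/9) = (20*√(1 + (4 - 1*2)))*(0/13 - 8/9) = (20*√(1 + (4 - 2)))*(0*(1/13) - 8*⅑) = (20*√(1 + 2))*(0 - 8/9) = (20*√3)*(-8/9) = -160*√3/9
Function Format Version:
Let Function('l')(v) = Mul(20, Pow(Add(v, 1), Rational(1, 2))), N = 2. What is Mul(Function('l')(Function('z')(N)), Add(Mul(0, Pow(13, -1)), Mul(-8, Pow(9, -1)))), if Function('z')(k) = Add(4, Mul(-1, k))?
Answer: Mul(Rational(-160, 9), Pow(3, Rational(1, 2))) ≈ -30.792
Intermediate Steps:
Function('l')(v) = Mul(20, Pow(Add(1, v), Rational(1, 2)))
Mul(Function('l')(Function('z')(N)), Add(Mul(0, Pow(13, -1)), Mul(-8, Pow(9, -1)))) = Mul(Mul(20, Pow(Add(1, Add(4, Mul(-1, 2))), Rational(1, 2))), Add(Mul(0, Pow(13, -1)), Mul(-8, Pow(9, -1)))) = Mul(Mul(20, Pow(Add(1, Add(4, -2)), Rational(1, 2))), Add(Mul(0, Rational(1, 13)), Mul(-8, Rational(1, 9)))) = Mul(Mul(20, Pow(Add(1, 2), Rational(1, 2))), Add(0, Rational(-8, 9))) = Mul(Mul(20, Pow(3, Rational(1, 2))), Rational(-8, 9)) = Mul(Rational(-160, 9), Pow(3, Rational(1, 2)))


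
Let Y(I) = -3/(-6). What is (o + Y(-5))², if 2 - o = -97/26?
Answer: 6561/169 ≈ 38.823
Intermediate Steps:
Y(I) = ½ (Y(I) = -3*(-⅙) = ½)
o = 149/26 (o = 2 - (-97)/26 = 2 - 1*(-97/26) = 2 + 97/26 = 149/26 ≈ 5.7308)
(o + Y(-5))² = (149/26 + ½)² = (81/13)² = 6561/169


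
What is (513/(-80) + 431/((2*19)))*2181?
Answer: 16342233/1520 ≈ 10751.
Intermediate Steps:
(513/(-80) + 431/((2*19)))*2181 = (513*(-1/80) + 431/38)*2181 = (-513/80 + 431*(1/38))*2181 = (-513/80 + 431/38)*2181 = (7493/1520)*2181 = 16342233/1520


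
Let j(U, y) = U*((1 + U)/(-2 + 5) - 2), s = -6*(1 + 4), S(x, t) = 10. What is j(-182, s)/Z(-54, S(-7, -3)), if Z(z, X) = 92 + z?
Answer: 17017/57 ≈ 298.54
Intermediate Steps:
s = -30 (s = -6*5 = -30)
j(U, y) = U*(-5/3 + U/3) (j(U, y) = U*((1 + U)/3 - 2) = U*((1 + U)*(⅓) - 2) = U*((⅓ + U/3) - 2) = U*(-5/3 + U/3))
j(-182, s)/Z(-54, S(-7, -3)) = ((⅓)*(-182)*(-5 - 182))/(92 - 54) = ((⅓)*(-182)*(-187))/38 = (34034/3)*(1/38) = 17017/57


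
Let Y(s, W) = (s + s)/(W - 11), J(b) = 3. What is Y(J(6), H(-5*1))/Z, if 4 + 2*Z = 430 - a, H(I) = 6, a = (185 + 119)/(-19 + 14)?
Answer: -6/1217 ≈ -0.0049302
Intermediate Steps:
a = -304/5 (a = 304/(-5) = 304*(-⅕) = -304/5 ≈ -60.800)
Y(s, W) = 2*s/(-11 + W) (Y(s, W) = (2*s)/(-11 + W) = 2*s/(-11 + W))
Z = 1217/5 (Z = -2 + (430 - 1*(-304/5))/2 = -2 + (430 + 304/5)/2 = -2 + (½)*(2454/5) = -2 + 1227/5 = 1217/5 ≈ 243.40)
Y(J(6), H(-5*1))/Z = (2*3/(-11 + 6))/(1217/5) = (2*3/(-5))*(5/1217) = (2*3*(-⅕))*(5/1217) = -6/5*5/1217 = -6/1217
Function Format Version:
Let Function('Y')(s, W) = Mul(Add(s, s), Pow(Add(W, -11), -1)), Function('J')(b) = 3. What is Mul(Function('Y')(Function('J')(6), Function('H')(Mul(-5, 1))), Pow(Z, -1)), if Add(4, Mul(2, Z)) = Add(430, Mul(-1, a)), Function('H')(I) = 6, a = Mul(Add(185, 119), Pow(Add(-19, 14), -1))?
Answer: Rational(-6, 1217) ≈ -0.0049302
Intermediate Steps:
a = Rational(-304, 5) (a = Mul(304, Pow(-5, -1)) = Mul(304, Rational(-1, 5)) = Rational(-304, 5) ≈ -60.800)
Function('Y')(s, W) = Mul(2, s, Pow(Add(-11, W), -1)) (Function('Y')(s, W) = Mul(Mul(2, s), Pow(Add(-11, W), -1)) = Mul(2, s, Pow(Add(-11, W), -1)))
Z = Rational(1217, 5) (Z = Add(-2, Mul(Rational(1, 2), Add(430, Mul(-1, Rational(-304, 5))))) = Add(-2, Mul(Rational(1, 2), Add(430, Rational(304, 5)))) = Add(-2, Mul(Rational(1, 2), Rational(2454, 5))) = Add(-2, Rational(1227, 5)) = Rational(1217, 5) ≈ 243.40)
Mul(Function('Y')(Function('J')(6), Function('H')(Mul(-5, 1))), Pow(Z, -1)) = Mul(Mul(2, 3, Pow(Add(-11, 6), -1)), Pow(Rational(1217, 5), -1)) = Mul(Mul(2, 3, Pow(-5, -1)), Rational(5, 1217)) = Mul(Mul(2, 3, Rational(-1, 5)), Rational(5, 1217)) = Mul(Rational(-6, 5), Rational(5, 1217)) = Rational(-6, 1217)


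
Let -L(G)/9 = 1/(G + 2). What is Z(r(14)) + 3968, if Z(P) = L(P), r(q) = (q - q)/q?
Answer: 7927/2 ≈ 3963.5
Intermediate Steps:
r(q) = 0 (r(q) = 0/q = 0)
L(G) = -9/(2 + G) (L(G) = -9/(G + 2) = -9/(2 + G))
Z(P) = -9/(2 + P)
Z(r(14)) + 3968 = -9/(2 + 0) + 3968 = -9/2 + 3968 = 7927/2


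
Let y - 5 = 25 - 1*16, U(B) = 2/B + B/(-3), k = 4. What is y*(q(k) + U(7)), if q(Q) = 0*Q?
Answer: -86/3 ≈ -28.667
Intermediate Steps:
q(Q) = 0
U(B) = 2/B - B/3 (U(B) = 2/B + B*(-⅓) = 2/B - B/3)
y = 14 (y = 5 + (25 - 1*16) = 5 + (25 - 16) = 5 + 9 = 14)
y*(q(k) + U(7)) = 14*(0 + (2/7 - ⅓*7)) = 14*(0 + (2*(⅐) - 7/3)) = 14*(0 + (2/7 - 7/3)) = 14*(0 - 43/21) = 14*(-43/21) = -86/3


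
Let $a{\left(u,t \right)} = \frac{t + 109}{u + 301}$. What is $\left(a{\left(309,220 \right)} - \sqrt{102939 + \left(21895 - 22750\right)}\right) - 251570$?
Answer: $- \frac{153457371}{610} - 2 \sqrt{25521} \approx -2.5189 \cdot 10^{5}$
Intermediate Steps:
$a{\left(u,t \right)} = \frac{109 + t}{301 + u}$
$\left(a{\left(309,220 \right)} - \sqrt{102939 + \left(21895 - 22750\right)}\right) - 251570 = \left(\frac{109 + 220}{301 + 309} - \sqrt{102939 + \left(21895 - 22750\right)}\right) - 251570 = \left(\frac{1}{610} \cdot 329 - \sqrt{102939 - 855}\right) - 251570 = \left(\frac{1}{610} \cdot 329 - \sqrt{102084}\right) - 251570 = \left(\frac{329}{610} - 2 \sqrt{25521}\right) - 251570 = - \frac{153457371}{610} - 2 \sqrt{25521}$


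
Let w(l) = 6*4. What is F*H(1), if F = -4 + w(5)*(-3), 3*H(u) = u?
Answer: -76/3 ≈ -25.333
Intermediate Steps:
w(l) = 24
H(u) = u/3
F = -76 (F = -4 + 24*(-3) = -4 - 72 = -76)
F*H(1) = -76/3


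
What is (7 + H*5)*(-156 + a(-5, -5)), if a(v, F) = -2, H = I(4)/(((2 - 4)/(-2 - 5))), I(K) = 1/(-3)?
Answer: -553/3 ≈ -184.33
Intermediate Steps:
I(K) = -1/3
H = -7/6 (H = -(-2 - 5)/(2 - 4)/3 = -1/(3*((-2/(-7)))) = -1/(3*((-2*(-1/7)))) = -1/(3*2/7) = -1/3*7/2 = -7/6 ≈ -1.1667)
(7 + H*5)*(-156 + a(-5, -5)) = (7 - 7/6*5)*(-156 - 2) = (7 - 35/6)*(-158) = (7/6)*(-158) = -553/3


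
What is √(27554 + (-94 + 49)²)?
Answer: √29579 ≈ 171.99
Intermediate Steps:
√(27554 + (-94 + 49)²) = √(27554 + (-45)²) = √(27554 + 2025) = √29579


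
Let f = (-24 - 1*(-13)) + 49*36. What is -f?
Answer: -1753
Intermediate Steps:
f = 1753 (f = (-24 + 13) + 1764 = -11 + 1764 = 1753)
-f = -1*1753 = -1753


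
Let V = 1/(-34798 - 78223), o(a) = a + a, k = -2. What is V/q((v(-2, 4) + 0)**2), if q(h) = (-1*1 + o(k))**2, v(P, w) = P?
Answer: -1/2825525 ≈ -3.5392e-7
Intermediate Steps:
o(a) = 2*a
q(h) = 25 (q(h) = (-1*1 + 2*(-2))**2 = (-1 - 4)**2 = (-5)**2 = 25)
V = -1/113021 (V = 1/(-113021) = -1/113021 ≈ -8.8479e-6)
V/q((v(-2, 4) + 0)**2) = -1/113021/25 = -1/113021*1/25 = -1/2825525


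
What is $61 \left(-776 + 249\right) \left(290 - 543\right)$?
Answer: $8133191$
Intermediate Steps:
$61 \left(-776 + 249\right) \left(290 - 543\right) = 61 \left(\left(-527\right) \left(-253\right)\right) = 61 \cdot 133331 = 8133191$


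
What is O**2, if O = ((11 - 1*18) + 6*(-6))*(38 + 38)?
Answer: 10679824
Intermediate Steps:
O = -3268 (O = ((11 - 18) - 36)*76 = (-7 - 36)*76 = -43*76 = -3268)
O**2 = (-3268)**2 = 10679824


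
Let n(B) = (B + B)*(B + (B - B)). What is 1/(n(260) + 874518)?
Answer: 1/1009718 ≈ 9.9038e-7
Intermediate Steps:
n(B) = 2*B² (n(B) = (2*B)*(B + 0) = (2*B)*B = 2*B²)
1/(n(260) + 874518) = 1/(2*260² + 874518) = 1/(2*67600 + 874518) = 1/(135200 + 874518) = 1/1009718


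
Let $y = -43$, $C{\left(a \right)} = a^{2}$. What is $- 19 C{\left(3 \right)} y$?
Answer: $7353$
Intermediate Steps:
$- 19 C{\left(3 \right)} y = - 19 \cdot 3^{2} \left(-43\right) = \left(-19\right) 9 \left(-43\right) = \left(-171\right) \left(-43\right) = 7353$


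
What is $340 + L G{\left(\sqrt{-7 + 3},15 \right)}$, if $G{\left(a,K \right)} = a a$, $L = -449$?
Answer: $2136$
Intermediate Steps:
$G{\left(a,K \right)} = a^{2}$
$340 + L G{\left(\sqrt{-7 + 3},15 \right)} = 340 - 449 \left(\sqrt{-7 + 3}\right)^{2} = 340 - 449 \left(\sqrt{-4}\right)^{2} = 340 - 449 \left(2 i\right)^{2} = 340 - -1796 = 340 + 1796 = 2136$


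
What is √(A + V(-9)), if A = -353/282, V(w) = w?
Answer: 7*I*√16638/282 ≈ 3.2018*I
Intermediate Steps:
A = -353/282 (A = -353*1/282 = -353/282 ≈ -1.2518)
√(A + V(-9)) = √(-353/282 - 9) = √(-2891/282) = 7*I*√16638/282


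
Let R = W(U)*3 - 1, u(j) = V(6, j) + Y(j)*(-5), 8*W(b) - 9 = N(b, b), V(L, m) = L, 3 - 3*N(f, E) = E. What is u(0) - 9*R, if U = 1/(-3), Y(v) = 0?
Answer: -153/8 ≈ -19.125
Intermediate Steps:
N(f, E) = 1 - E/3
U = -⅓ (U = 1*(-⅓) = -⅓ ≈ -0.33333)
W(b) = 5/4 - b/24 (W(b) = 9/8 + (1 - b/3)/8 = 9/8 + (⅛ - b/24) = 5/4 - b/24)
u(j) = 6 (u(j) = 6 + 0*(-5) = 6 + 0 = 6)
R = 67/24 (R = (5/4 - 1/24*(-⅓))*3 - 1 = (5/4 + 1/72)*3 - 1 = (91/72)*3 - 1 = 91/24 - 1 = 67/24 ≈ 2.7917)
u(0) - 9*R = 6 - 9*67/24 = 6 - 201/8 = -153/8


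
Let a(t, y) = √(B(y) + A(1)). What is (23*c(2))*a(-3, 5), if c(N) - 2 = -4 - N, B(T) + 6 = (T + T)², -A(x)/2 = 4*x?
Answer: -92*√86 ≈ -853.17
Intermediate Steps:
A(x) = -8*x
B(T) = -6 + 4*T² (B(T) = -6 + (T + T)² = -6 + (2*T)² = -6 + 4*T²)
c(N) = -2 - N (c(N) = 2 + (-4 - N) = -2 - N)
a(t, y) = √(-14 + 4*y²) (a(t, y) = √((-6 + 4*y²) - 8*1) = √((-6 + 4*y²) - 8) = √(-14 + 4*y²))
(23*c(2))*a(-3, 5) = (23*(-2 - 1*2))*√(-14 + 4*5²) = (23*(-2 - 2))*√(-14 + 4*25) = (23*(-4))*√(-14 + 100) = -92*√86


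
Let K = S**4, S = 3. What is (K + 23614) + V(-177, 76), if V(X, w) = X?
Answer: 23518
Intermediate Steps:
K = 81 (K = 3**4 = 81)
(K + 23614) + V(-177, 76) = (81 + 23614) - 177 = 23695 - 177 = 23518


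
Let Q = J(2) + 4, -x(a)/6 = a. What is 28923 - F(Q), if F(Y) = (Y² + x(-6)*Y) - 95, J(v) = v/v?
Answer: 28813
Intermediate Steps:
x(a) = -6*a
J(v) = 1
Q = 5 (Q = 1 + 4 = 5)
F(Y) = -95 + Y² + 36*Y (F(Y) = (Y² + (-6*(-6))*Y) - 95 = (Y² + 36*Y) - 95 = -95 + Y² + 36*Y)
28923 - F(Q) = 28923 - (-95 + 5² + 36*5) = 28923 - (-95 + 25 + 180) = 28923 - 1*110 = 28923 - 110 = 28813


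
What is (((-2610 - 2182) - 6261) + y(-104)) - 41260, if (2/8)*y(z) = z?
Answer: -52729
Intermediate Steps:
y(z) = 4*z
(((-2610 - 2182) - 6261) + y(-104)) - 41260 = (((-2610 - 2182) - 6261) + 4*(-104)) - 41260 = ((-4792 - 6261) - 416) - 41260 = (-11053 - 416) - 41260 = -11469 - 41260 = -52729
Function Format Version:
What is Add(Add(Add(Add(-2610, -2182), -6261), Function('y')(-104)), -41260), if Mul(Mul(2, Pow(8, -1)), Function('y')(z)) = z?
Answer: -52729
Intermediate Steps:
Function('y')(z) = Mul(4, z)
Add(Add(Add(Add(-2610, -2182), -6261), Function('y')(-104)), -41260) = Add(Add(Add(Add(-2610, -2182), -6261), Mul(4, -104)), -41260) = Add(Add(Add(-4792, -6261), -416), -41260) = Add(Add(-11053, -416), -41260) = Add(-11469, -41260) = -52729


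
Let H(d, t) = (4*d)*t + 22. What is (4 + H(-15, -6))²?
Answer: 148996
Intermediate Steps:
H(d, t) = 22 + 4*d*t (H(d, t) = 4*d*t + 22 = 22 + 4*d*t)
(4 + H(-15, -6))² = (4 + (22 + 4*(-15)*(-6)))² = (4 + (22 + 360))² = (4 + 382)² = 386² = 148996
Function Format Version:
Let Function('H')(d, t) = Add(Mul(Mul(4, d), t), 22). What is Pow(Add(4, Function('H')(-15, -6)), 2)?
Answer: 148996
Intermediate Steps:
Function('H')(d, t) = Add(22, Mul(4, d, t)) (Function('H')(d, t) = Add(Mul(4, d, t), 22) = Add(22, Mul(4, d, t)))
Pow(Add(4, Function('H')(-15, -6)), 2) = Pow(Add(4, Add(22, Mul(4, -15, -6))), 2) = Pow(Add(4, Add(22, 360)), 2) = Pow(Add(4, 382), 2) = Pow(386, 2) = 148996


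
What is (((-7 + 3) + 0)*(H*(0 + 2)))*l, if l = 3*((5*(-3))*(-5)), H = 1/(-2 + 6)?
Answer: -450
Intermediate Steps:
H = 1/4 ≈ 0.25000
l = 225 (l = 3*(-15*(-5)) = 3*75 = 225)
(((-7 + 3) + 0)*(H*(0 + 2)))*l = (((-7 + 3) + 0)*((0 + 2)/4))*225 = ((-4 + 0)*((1/4)*2))*225 = -4*1/2*225 = -2*225 = -450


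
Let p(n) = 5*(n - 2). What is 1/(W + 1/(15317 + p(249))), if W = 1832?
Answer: 16552/30323265 ≈ 0.00054585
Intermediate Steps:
p(n) = -10 + 5*n (p(n) = 5*(-2 + n) = -10 + 5*n)
1/(W + 1/(15317 + p(249))) = 1/(1832 + 1/(15317 + (-10 + 5*249))) = 1/(1832 + 1/(15317 + (-10 + 1245))) = 1/(1832 + 1/(15317 + 1235)) = 1/(1832 + 1/16552) = 1/(30323265/16552) = 16552/30323265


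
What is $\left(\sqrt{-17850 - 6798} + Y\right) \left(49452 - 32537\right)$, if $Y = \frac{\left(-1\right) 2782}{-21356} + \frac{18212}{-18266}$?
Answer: $- \frac{1429822666475}{97522174} + 33830 i \sqrt{6162} \approx -14662.0 + 2.6556 \cdot 10^{6} i$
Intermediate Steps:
$Y = - \frac{84529865}{97522174}$ ($Y = \left(-2782\right) \left(- \frac{1}{21356}\right) + 18212 \left(- \frac{1}{18266}\right) = \frac{1391}{10678} - \frac{9106}{9133} = - \frac{84529865}{97522174} \approx -0.86678$)
$\left(\sqrt{-17850 - 6798} + Y\right) \left(49452 - 32537\right) = \left(\sqrt{-17850 - 6798} - \frac{84529865}{97522174}\right) \left(49452 - 32537\right) = \left(\sqrt{-24648} - \frac{84529865}{97522174}\right) 16915 = \left(2 i \sqrt{6162} - \frac{84529865}{97522174}\right) 16915 = \left(- \frac{84529865}{97522174} + 2 i \sqrt{6162}\right) 16915 = - \frac{1429822666475}{97522174} + 33830 i \sqrt{6162}$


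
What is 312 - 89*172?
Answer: -14996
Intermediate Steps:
312 - 89*172 = 312 - 15308 = -14996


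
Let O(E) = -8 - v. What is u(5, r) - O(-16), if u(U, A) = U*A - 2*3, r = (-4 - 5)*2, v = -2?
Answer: -90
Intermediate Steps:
r = -18 (r = -9*2 = -18)
O(E) = -6 (O(E) = -8 - 1*(-2) = -8 + 2 = -6)
u(U, A) = -6 + A*U (u(U, A) = A*U - 6 = -6 + A*U)
u(5, r) - O(-16) = (-6 - 18*5) - 1*(-6) = (-6 - 90) + 6 = -96 + 6 = -90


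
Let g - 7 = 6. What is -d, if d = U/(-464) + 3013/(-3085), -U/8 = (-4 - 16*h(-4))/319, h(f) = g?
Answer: 28200273/28539335 ≈ 0.98812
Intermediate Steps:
g = 13 (g = 7 + 6 = 13)
h(f) = 13
U = 1696/319 (U = -8*(-4 - 16*13)/319 = -8*(-4 - 208)/319 = -(-1696)/319 = -8*(-212/319) = 1696/319 ≈ 5.3166)
d = -28200273/28539335 (d = (1696/319)/(-464) + 3013/(-3085) = (1696/319)*(-1/464) + 3013*(-1/3085) = -106/9251 - 3013/3085 = -28200273/28539335 ≈ -0.98812)
-d = -1*(-28200273/28539335) = 28200273/28539335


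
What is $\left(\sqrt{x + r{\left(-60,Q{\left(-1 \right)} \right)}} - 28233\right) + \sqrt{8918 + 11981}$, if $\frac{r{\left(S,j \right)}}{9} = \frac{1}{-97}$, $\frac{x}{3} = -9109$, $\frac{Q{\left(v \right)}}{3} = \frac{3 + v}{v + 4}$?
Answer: $-28233 + \sqrt{20899} + \frac{2 i \sqrt{64280154}}{97} \approx -28088.0 + 165.31 i$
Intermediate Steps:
$Q{\left(v \right)} = \frac{3 \left(3 + v\right)}{4 + v}$ ($Q{\left(v \right)} = 3 \frac{3 + v}{v + 4} = 3 \frac{3 + v}{4 + v} = \frac{3 \left(3 + v\right)}{4 + v}$)
$x = -27327$ ($x = 3 \left(-9109\right) = -27327$)
$r{\left(S,j \right)} = - \frac{9}{97}$ ($r{\left(S,j \right)} = \frac{9}{-97} = 9 \left(- \frac{1}{97}\right) = - \frac{9}{97}$)
$\left(\sqrt{x + r{\left(-60,Q{\left(-1 \right)} \right)}} - 28233\right) + \sqrt{8918 + 11981} = \left(\sqrt{-27327 - \frac{9}{97}} - 28233\right) + \sqrt{8918 + 11981} = \left(\sqrt{- \frac{2650728}{97}} - 28233\right) + \sqrt{20899} = \left(\frac{2 i \sqrt{64280154}}{97} - 28233\right) + \sqrt{20899} = \left(-28233 + \frac{2 i \sqrt{64280154}}{97}\right) + \sqrt{20899} = -28233 + \sqrt{20899} + \frac{2 i \sqrt{64280154}}{97}$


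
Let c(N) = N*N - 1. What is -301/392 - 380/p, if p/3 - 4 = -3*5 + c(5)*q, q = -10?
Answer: -11099/42168 ≈ -0.26321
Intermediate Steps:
c(N) = -1 + N² (c(N) = N² - 1 = -1 + N²)
p = -753 (p = 12 + 3*(-3*5 + (-1 + 5²)*(-10)) = 12 + 3*(-15 + (-1 + 25)*(-10)) = 12 + 3*(-15 + 24*(-10)) = 12 + 3*(-15 - 240) = 12 + 3*(-255) = 12 - 765 = -753)
-301/392 - 380/p = -301/392 - 380/(-753) = -301*1/392 - 380*(-1/753) = -43/56 + 380/753 = -11099/42168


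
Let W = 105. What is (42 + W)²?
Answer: 21609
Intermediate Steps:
(42 + W)² = (42 + 105)² = 147² = 21609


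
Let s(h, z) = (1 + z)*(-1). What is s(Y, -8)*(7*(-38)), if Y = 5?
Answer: -1862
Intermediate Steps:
s(h, z) = -1 - z
s(Y, -8)*(7*(-38)) = (-1 - 1*(-8))*(7*(-38)) = (-1 + 8)*(-266) = 7*(-266) = -1862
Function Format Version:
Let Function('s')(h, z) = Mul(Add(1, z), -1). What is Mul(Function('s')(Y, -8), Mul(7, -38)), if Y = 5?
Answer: -1862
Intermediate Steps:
Function('s')(h, z) = Add(-1, Mul(-1, z))
Mul(Function('s')(Y, -8), Mul(7, -38)) = Mul(Add(-1, Mul(-1, -8)), Mul(7, -38)) = Mul(Add(-1, 8), -266) = Mul(7, -266) = -1862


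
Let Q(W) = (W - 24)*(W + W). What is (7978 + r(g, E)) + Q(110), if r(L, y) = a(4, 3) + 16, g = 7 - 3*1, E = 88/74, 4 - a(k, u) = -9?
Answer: 26927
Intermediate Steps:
a(k, u) = 13 (a(k, u) = 4 - 1*(-9) = 4 + 9 = 13)
E = 44/37 (E = 88*(1/74) = 44/37 ≈ 1.1892)
g = 4 (g = 7 - 3 = 4)
Q(W) = 2*W*(-24 + W) (Q(W) = (-24 + W)*(2*W) = 2*W*(-24 + W))
r(L, y) = 29 (r(L, y) = 13 + 16 = 29)
(7978 + r(g, E)) + Q(110) = (7978 + 29) + 2*110*(-24 + 110) = 8007 + 2*110*86 = 8007 + 18920 = 26927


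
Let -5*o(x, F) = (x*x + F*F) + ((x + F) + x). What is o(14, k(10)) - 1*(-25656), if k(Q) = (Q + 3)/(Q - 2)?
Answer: 8195311/320 ≈ 25610.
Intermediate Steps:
k(Q) = (3 + Q)/(-2 + Q)
o(x, F) = -2*x/5 - F/5 - F**2/5 - x**2/5 (o(x, F) = -((x*x + F*F) + ((x + F) + x))/5 = -((x**2 + F**2) + ((F + x) + x))/5 = -((F**2 + x**2) + (F + 2*x))/5 = -(F + F**2 + x**2 + 2*x)/5 = -2*x/5 - F/5 - F**2/5 - x**2/5)
o(14, k(10)) - 1*(-25656) = (-2/5*14 - (3 + 10)/(5*(-2 + 10)) - (3 + 10)**2/(-2 + 10)**2/5 - 1/5*14**2) - 1*(-25656) = (-28/5 - 13/(5*8) - (13/8)**2/5 - 1/5*196) + 25656 = (-28/5 - 13/40 - ((1/8)*13)**2/5 - 196/5) + 25656 = (-28/5 - 1/5*13/8 - (13/8)**2/5 - 196/5) + 25656 = (-28/5 - 13/40 - 1/5*169/64 - 196/5) + 25656 = (-28/5 - 13/40 - 169/320 - 196/5) + 25656 = -14609/320 + 25656 = 8195311/320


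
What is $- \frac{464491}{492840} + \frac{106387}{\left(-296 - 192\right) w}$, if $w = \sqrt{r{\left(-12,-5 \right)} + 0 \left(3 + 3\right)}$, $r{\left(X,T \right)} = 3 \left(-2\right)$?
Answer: $- \frac{464491}{492840} + \frac{106387 i \sqrt{6}}{2928} \approx -0.94248 + 89.001 i$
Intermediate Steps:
$r{\left(X,T \right)} = -6$
$w = i \sqrt{6}$ ($w = \sqrt{-6 + 0 \left(3 + 3\right)} = \sqrt{-6 + 0 \cdot 6} = \sqrt{-6 + 0} = \sqrt{-6} = i \sqrt{6} \approx 2.4495 i$)
$- \frac{464491}{492840} + \frac{106387}{\left(-296 - 192\right) w} = - \frac{464491}{492840} + \frac{106387}{\left(-296 - 192\right) i \sqrt{6}} = \left(-464491\right) \frac{1}{492840} + \frac{106387}{\left(-488\right) i \sqrt{6}} = - \frac{464491}{492840} + \frac{106387}{\left(-488\right) i \sqrt{6}} = - \frac{464491}{492840} + 106387 \frac{i \sqrt{6}}{2928} = - \frac{464491}{492840} + \frac{106387 i \sqrt{6}}{2928}$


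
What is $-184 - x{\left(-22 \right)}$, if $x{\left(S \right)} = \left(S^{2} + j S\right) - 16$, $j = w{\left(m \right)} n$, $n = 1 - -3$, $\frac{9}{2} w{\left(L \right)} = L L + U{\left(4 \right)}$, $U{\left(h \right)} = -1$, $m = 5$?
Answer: $- \frac{548}{3} \approx -182.67$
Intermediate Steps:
$w{\left(L \right)} = - \frac{2}{9} + \frac{2 L^{2}}{9}$ ($w{\left(L \right)} = \frac{2 \left(L L - 1\right)}{9} = \frac{2 \left(L^{2} - 1\right)}{9} = \frac{2 \left(-1 + L^{2}\right)}{9} = - \frac{2}{9} + \frac{2 L^{2}}{9}$)
$n = 4$ ($n = 1 + 3 = 4$)
$j = \frac{64}{3}$ ($j = \left(- \frac{2}{9} + \frac{2 \cdot 5^{2}}{9}\right) 4 = \left(- \frac{2}{9} + \frac{2}{9} \cdot 25\right) 4 = \left(- \frac{2}{9} + \frac{50}{9}\right) 4 = \frac{16}{3} \cdot 4 = \frac{64}{3} \approx 21.333$)
$x{\left(S \right)} = -16 + S^{2} + \frac{64 S}{3}$ ($x{\left(S \right)} = \left(S^{2} + \frac{64 S}{3}\right) - 16 = -16 + S^{2} + \frac{64 S}{3}$)
$-184 - x{\left(-22 \right)} = -184 - \left(-16 + \left(-22\right)^{2} + \frac{64}{3} \left(-22\right)\right) = -184 - \left(-16 + 484 - \frac{1408}{3}\right) = -184 - - \frac{4}{3} = -184 + \frac{4}{3} = - \frac{548}{3}$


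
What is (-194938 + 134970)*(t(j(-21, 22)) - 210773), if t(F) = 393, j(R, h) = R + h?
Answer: 12616067840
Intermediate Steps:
(-194938 + 134970)*(t(j(-21, 22)) - 210773) = (-194938 + 134970)*(393 - 210773) = -59968*(-210380) = 12616067840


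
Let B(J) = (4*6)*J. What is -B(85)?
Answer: -2040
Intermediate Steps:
B(J) = 24*J
-B(85) = -24*85 = -1*2040 = -2040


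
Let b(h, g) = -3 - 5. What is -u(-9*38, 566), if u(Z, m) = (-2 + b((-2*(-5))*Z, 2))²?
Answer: -100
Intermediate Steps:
b(h, g) = -8
u(Z, m) = 100 (u(Z, m) = (-2 - 8)² = (-10)² = 100)
-u(-9*38, 566) = -1*100 = -100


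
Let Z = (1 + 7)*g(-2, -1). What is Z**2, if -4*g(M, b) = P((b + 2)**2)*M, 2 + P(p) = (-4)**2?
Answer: 3136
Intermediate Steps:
P(p) = 14 (P(p) = -2 + (-4)**2 = -2 + 16 = 14)
g(M, b) = -7*M/2
Z = 56 (Z = (1 + 7)*(-7/2*(-2)) = 8*7 = 56)
Z**2 = 56**2 = 3136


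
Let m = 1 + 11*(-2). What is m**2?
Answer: 441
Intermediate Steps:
m = -21 (m = 1 - 22 = -21)
m**2 = (-21)**2 = 441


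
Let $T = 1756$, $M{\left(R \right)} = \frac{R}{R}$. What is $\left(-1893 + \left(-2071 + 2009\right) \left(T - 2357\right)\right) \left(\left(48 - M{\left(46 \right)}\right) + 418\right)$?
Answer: $16446585$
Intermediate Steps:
$M{\left(R \right)} = 1$
$\left(-1893 + \left(-2071 + 2009\right) \left(T - 2357\right)\right) \left(\left(48 - M{\left(46 \right)}\right) + 418\right) = \left(-1893 + \left(-2071 + 2009\right) \left(1756 - 2357\right)\right) \left(\left(48 - 1\right) + 418\right) = \left(-1893 - -37262\right) \left(\left(48 - 1\right) + 418\right) = \left(-1893 + 37262\right) \left(47 + 418\right) = 35369 \cdot 465 = 16446585$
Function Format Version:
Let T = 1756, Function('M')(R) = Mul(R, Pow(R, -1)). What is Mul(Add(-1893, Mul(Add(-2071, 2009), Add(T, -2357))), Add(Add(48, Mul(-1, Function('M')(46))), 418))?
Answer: 16446585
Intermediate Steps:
Function('M')(R) = 1
Mul(Add(-1893, Mul(Add(-2071, 2009), Add(T, -2357))), Add(Add(48, Mul(-1, Function('M')(46))), 418)) = Mul(Add(-1893, Mul(Add(-2071, 2009), Add(1756, -2357))), Add(Add(48, Mul(-1, 1)), 418)) = Mul(Add(-1893, Mul(-62, -601)), Add(Add(48, -1), 418)) = Mul(Add(-1893, 37262), Add(47, 418)) = Mul(35369, 465) = 16446585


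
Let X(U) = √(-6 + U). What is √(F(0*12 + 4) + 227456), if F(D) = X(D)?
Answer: √(227456 + I*√2) ≈ 476.92 + 0.001*I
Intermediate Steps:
F(D) = √(-6 + D)
√(F(0*12 + 4) + 227456) = √(√(-6 + (0*12 + 4)) + 227456) = √(√(-6 + (0 + 4)) + 227456) = √(√(-6 + 4) + 227456) = √(√(-2) + 227456) = √(I*√2 + 227456) = √(227456 + I*√2)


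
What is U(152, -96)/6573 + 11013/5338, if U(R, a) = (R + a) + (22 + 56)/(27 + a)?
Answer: 1671670883/806993502 ≈ 2.0715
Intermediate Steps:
U(R, a) = R + a + 78/(27 + a) (U(R, a) = (R + a) + 78/(27 + a) = R + a + 78/(27 + a))
U(152, -96)/6573 + 11013/5338 = ((78 + (-96)² + 27*152 + 27*(-96) + 152*(-96))/(27 - 96))/6573 + 11013/5338 = ((78 + 9216 + 4104 - 2592 - 14592)/(-69))*(1/6573) + 11013*(1/5338) = -1/69*(-3786)*(1/6573) + 11013/5338 = (1262/23)*(1/6573) + 11013/5338 = 1262/151179 + 11013/5338 = 1671670883/806993502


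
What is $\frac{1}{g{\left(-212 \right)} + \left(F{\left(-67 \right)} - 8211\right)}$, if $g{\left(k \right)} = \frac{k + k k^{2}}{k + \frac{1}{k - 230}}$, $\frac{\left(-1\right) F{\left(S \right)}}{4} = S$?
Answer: $\frac{18741}{693445493} \approx 2.7026 \cdot 10^{-5}$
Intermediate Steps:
$F{\left(S \right)} = - 4 S$
$g{\left(k \right)} = \frac{k + k^{3}}{k + \frac{1}{-230 + k}}$
$\frac{1}{g{\left(-212 \right)} + \left(F{\left(-67 \right)} - 8211\right)} = \frac{1}{- \frac{212 \left(-230 - 212 + \left(-212\right)^{3} - 230 \left(-212\right)^{2}\right)}{1 + \left(-212\right)^{2} - -48760} - 7943} = \frac{1}{- \frac{212 \left(-230 - 212 - 9528128 - 10337120\right)}{1 + 44944 + 48760} + \left(268 - 8211\right)} = \frac{1}{- \frac{212 \left(-230 - 212 - 9528128 - 10337120\right)}{93705} - 7943} = \frac{1}{\left(-212\right) \frac{1}{93705} \left(-19865690\right) - 7943} = \frac{1}{\frac{842305256}{18741} - 7943} = \frac{1}{\frac{693445493}{18741}} = \frac{18741}{693445493}$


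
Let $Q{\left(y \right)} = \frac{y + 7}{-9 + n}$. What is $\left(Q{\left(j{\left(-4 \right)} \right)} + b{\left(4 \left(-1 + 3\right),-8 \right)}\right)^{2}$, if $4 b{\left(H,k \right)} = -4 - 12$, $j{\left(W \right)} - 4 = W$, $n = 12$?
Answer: $\frac{25}{9} \approx 2.7778$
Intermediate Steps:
$j{\left(W \right)} = 4 + W$
$Q{\left(y \right)} = \frac{7}{3} + \frac{y}{3}$ ($Q{\left(y \right)} = \frac{y + 7}{-9 + 12} = \frac{7 + y}{3} = \left(7 + y\right) \frac{1}{3} = \frac{7}{3} + \frac{y}{3}$)
$b{\left(H,k \right)} = -4$ ($b{\left(H,k \right)} = \frac{-4 - 12}{4} = \frac{1}{4} \left(-16\right) = -4$)
$\left(Q{\left(j{\left(-4 \right)} \right)} + b{\left(4 \left(-1 + 3\right),-8 \right)}\right)^{2} = \left(\left(\frac{7}{3} + \frac{4 - 4}{3}\right) - 4\right)^{2} = \left(\left(\frac{7}{3} + \frac{1}{3} \cdot 0\right) - 4\right)^{2} = \left(\left(\frac{7}{3} + 0\right) - 4\right)^{2} = \left(\frac{7}{3} - 4\right)^{2} = \left(- \frac{5}{3}\right)^{2} = \frac{25}{9}$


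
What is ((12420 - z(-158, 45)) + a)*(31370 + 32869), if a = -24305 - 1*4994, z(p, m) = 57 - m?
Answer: -1085060949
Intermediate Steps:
a = -29299 (a = -24305 - 4994 = -29299)
((12420 - z(-158, 45)) + a)*(31370 + 32869) = ((12420 - (57 - 1*45)) - 29299)*(31370 + 32869) = ((12420 - (57 - 45)) - 29299)*64239 = ((12420 - 1*12) - 29299)*64239 = ((12420 - 12) - 29299)*64239 = (12408 - 29299)*64239 = -16891*64239 = -1085060949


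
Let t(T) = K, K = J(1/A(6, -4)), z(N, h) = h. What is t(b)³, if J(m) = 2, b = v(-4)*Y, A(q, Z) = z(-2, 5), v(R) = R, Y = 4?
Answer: 8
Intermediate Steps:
A(q, Z) = 5
b = -16 (b = -4*4 = -16)
K = 2
t(T) = 2
t(b)³ = 2³ = 8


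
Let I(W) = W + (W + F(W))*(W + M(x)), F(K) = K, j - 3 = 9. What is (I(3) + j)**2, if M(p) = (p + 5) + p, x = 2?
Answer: 7569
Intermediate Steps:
j = 12 (j = 3 + 9 = 12)
M(p) = 5 + 2*p (M(p) = (5 + p) + p = 5 + 2*p)
I(W) = W + 2*W*(9 + W) (I(W) = W + (W + W)*(W + (5 + 2*2)) = W + (2*W)*(W + (5 + 4)) = W + (2*W)*(W + 9) = W + (2*W)*(9 + W) = W + 2*W*(9 + W))
(I(3) + j)**2 = (3*(19 + 2*3) + 12)**2 = (3*(19 + 6) + 12)**2 = (3*25 + 12)**2 = (75 + 12)**2 = 87**2 = 7569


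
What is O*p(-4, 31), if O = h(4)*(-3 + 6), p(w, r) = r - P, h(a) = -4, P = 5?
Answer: -312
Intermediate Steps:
p(w, r) = -5 + r (p(w, r) = r - 1*5 = r - 5 = -5 + r)
O = -12 (O = -4*(-3 + 6) = -4*3 = -12)
O*p(-4, 31) = -12*(-5 + 31) = -12*26 = -312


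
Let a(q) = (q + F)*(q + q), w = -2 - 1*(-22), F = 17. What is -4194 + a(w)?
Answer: -2714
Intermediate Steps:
w = 20 (w = -2 + 22 = 20)
a(q) = 2*q*(17 + q) (a(q) = (q + 17)*(q + q) = (17 + q)*(2*q) = 2*q*(17 + q))
-4194 + a(w) = -4194 + 2*20*(17 + 20) = -4194 + 2*20*37 = -4194 + 1480 = -2714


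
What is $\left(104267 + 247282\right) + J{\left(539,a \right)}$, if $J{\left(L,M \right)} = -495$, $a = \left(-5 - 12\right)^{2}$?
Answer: $351054$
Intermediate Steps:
$a = 289$ ($a = \left(-17\right)^{2} = 289$)
$\left(104267 + 247282\right) + J{\left(539,a \right)} = \left(104267 + 247282\right) - 495 = 351549 - 495 = 351054$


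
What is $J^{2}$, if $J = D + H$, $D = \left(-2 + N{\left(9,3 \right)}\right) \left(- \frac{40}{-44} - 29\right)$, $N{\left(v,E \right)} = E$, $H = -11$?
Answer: $\frac{184900}{121} \approx 1528.1$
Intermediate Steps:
$D = - \frac{309}{11}$ ($D = \left(-2 + 3\right) \left(- \frac{40}{-44} - 29\right) = 1 \left(\left(-40\right) \left(- \frac{1}{44}\right) - 29\right) = 1 \left(\frac{10}{11} - 29\right) = 1 \left(- \frac{309}{11}\right) = - \frac{309}{11} \approx -28.091$)
$J = - \frac{430}{11}$ ($J = - \frac{309}{11} - 11 = - \frac{430}{11} \approx -39.091$)
$J^{2} = \left(- \frac{430}{11}\right)^{2} = \frac{184900}{121}$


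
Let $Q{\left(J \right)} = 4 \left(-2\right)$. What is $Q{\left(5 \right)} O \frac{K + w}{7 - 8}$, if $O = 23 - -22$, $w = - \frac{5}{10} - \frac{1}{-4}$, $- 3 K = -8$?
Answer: $870$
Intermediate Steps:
$K = \frac{8}{3}$ ($K = \left(- \frac{1}{3}\right) \left(-8\right) = \frac{8}{3} \approx 2.6667$)
$w = - \frac{1}{4}$ ($w = \left(-5\right) \frac{1}{10} - - \frac{1}{4} = - \frac{1}{2} + \frac{1}{4} = - \frac{1}{4} \approx -0.25$)
$Q{\left(J \right)} = -8$
$O = 45$ ($O = 23 + 22 = 45$)
$Q{\left(5 \right)} O \frac{K + w}{7 - 8} = \left(-8\right) 45 \frac{\frac{8}{3} - \frac{1}{4}}{7 - 8} = - 360 \frac{29}{12 \left(-1\right)} = - 360 \cdot \frac{29}{12} \left(-1\right) = \left(-360\right) \left(- \frac{29}{12}\right) = 870$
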